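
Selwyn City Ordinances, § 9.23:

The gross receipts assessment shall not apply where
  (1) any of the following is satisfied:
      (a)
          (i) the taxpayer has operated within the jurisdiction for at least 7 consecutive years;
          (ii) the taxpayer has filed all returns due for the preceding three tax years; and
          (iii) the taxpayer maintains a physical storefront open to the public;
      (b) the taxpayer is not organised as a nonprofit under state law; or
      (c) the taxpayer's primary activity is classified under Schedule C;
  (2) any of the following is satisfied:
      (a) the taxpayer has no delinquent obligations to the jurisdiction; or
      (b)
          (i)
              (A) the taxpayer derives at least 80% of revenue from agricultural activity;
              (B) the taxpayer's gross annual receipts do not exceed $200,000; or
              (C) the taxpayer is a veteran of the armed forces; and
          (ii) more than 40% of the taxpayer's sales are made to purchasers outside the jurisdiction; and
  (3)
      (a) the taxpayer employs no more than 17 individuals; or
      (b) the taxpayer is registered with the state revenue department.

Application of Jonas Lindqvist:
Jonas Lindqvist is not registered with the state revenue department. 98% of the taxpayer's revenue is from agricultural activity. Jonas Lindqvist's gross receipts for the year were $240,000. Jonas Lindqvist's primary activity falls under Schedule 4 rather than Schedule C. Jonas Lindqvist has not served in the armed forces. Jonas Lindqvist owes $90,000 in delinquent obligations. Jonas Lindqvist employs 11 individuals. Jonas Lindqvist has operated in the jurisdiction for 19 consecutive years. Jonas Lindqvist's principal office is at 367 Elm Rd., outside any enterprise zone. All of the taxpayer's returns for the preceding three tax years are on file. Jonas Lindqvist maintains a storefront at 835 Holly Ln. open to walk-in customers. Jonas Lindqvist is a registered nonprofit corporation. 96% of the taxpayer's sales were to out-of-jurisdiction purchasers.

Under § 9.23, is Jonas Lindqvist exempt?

(i) ≥ 7 yrs in jurisdiction — satisfied.
(ii) returns current — satisfied.
(iii) has storefront — holds.
(a) = T AND T AND T = true.
(b) not (nonprofit) — not satisfied.
(c) Schedule C activity — not met.
(1): T OR F OR F → true.
(a) no delinquency — fails.
(A) ≥80% agricultural — satisfied.
(B) receipts ≤ $200,000 — not satisfied.
(C) veteran — not satisfied.
(i) = T OR F OR F = true.
(ii) >40% out-of-jur. sales — met.
So (b) is satisfied (T AND T).
(2) = F OR T = true.
(a) ≤ 17 employees — holds.
(b) state-registered — not satisfied.
(3) = T OR F = true.
So Overall is satisfied (T AND T AND T).

Yes — exempt.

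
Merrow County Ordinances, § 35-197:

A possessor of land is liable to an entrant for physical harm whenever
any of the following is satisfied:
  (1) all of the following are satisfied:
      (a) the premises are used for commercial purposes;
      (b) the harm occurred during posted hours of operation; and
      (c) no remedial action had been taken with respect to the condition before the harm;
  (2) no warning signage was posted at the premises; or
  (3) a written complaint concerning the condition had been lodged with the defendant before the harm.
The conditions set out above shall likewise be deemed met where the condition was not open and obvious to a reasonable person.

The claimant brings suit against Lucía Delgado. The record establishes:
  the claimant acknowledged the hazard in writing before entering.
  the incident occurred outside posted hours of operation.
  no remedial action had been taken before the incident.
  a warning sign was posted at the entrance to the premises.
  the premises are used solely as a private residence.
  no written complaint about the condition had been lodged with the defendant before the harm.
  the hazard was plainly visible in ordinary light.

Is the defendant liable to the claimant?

(a) commercial use — fails.
(b) during posted hours — not satisfied.
(c) no remedial action — holds.
(1) = F AND F AND T = false.
(2) no signage posted — fails.
(3) complaint lodged — not met.
Overall: F OR F OR F → false.
Exception (not open/obvious) — not satisfied.
Result: main false OR exception false → false.

No — not liable.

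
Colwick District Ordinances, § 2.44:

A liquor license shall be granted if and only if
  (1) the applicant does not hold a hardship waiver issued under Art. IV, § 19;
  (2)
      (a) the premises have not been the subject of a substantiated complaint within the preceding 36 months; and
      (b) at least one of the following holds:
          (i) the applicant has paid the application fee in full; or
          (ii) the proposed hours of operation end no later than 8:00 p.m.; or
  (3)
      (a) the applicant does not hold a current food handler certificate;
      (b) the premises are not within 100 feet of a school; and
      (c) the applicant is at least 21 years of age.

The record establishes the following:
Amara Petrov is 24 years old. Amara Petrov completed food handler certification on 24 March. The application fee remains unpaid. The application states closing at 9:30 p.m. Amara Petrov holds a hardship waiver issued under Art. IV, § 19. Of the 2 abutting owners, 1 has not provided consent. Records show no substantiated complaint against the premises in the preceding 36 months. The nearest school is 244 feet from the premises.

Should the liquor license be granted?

No — denied.

(1) not (hardship waiver) — fails.
(a) no complaint in 36 mo. — met.
(i) fee paid — fails.
(ii) closes by 8 p.m. — not satisfied.
(b) = F OR F = false.
(2) = T AND F = false.
(a) not (food handler cert.) — fails.
(b) ≥100 ft from school — satisfied.
(c) age ≥ 21 — holds.
So (3) is not satisfied (F AND T AND T).
Overall = F OR F OR F = false.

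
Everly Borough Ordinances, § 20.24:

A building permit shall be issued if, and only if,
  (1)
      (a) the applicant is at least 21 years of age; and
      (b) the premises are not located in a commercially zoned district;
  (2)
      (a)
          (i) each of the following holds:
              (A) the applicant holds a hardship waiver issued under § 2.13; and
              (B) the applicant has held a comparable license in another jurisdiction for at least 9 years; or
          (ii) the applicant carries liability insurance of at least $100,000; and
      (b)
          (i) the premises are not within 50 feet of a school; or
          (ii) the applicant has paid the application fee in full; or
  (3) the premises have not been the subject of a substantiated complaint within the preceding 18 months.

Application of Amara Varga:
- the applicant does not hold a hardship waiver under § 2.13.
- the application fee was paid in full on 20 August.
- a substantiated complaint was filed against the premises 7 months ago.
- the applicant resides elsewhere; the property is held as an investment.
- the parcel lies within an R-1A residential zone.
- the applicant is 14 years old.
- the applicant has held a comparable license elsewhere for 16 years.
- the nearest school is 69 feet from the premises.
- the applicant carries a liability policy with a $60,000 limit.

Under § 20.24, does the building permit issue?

No — denied.

(a) age ≥ 21 — fails.
(b) not (commercially zoned) — holds.
(1): F AND T → false.
(A) hardship waiver — not met.
(B) prior license ≥ 9 yr — met.
So (i) is not satisfied (F AND T).
(ii) insurance ≥ $100,000 — fails.
(a): F OR F → false.
(i) ≥50 ft from school — satisfied.
(ii) fee paid — holds.
So (b) is satisfied (T OR T).
So (2) is not satisfied (F AND T).
(3) no complaint in 18 mo. — not met.
Overall = F OR F OR F = false.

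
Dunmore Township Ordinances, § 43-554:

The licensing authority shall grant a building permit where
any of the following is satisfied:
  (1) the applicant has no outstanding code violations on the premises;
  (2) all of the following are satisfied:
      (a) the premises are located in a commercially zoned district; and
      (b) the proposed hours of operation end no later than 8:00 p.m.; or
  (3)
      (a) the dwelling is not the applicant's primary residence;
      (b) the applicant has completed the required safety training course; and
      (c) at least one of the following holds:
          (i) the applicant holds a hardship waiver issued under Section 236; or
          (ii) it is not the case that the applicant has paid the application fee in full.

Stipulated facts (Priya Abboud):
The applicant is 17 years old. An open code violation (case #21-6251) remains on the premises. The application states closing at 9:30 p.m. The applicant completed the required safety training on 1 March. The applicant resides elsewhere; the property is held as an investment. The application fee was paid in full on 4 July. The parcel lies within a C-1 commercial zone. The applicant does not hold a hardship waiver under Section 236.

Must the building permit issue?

(1) no code violations — fails.
(a) commercially zoned — met.
(b) closes by 8 p.m. — not met.
(2) = T AND F = false.
(a) not (primary residence) — satisfied.
(b) safety training — satisfied.
(i) hardship waiver — not satisfied.
(ii) not (fee paid) — not satisfied.
(c) = F OR F = false.
(3): T AND T AND F → false.
Overall: F OR F OR F → false.

No — denied.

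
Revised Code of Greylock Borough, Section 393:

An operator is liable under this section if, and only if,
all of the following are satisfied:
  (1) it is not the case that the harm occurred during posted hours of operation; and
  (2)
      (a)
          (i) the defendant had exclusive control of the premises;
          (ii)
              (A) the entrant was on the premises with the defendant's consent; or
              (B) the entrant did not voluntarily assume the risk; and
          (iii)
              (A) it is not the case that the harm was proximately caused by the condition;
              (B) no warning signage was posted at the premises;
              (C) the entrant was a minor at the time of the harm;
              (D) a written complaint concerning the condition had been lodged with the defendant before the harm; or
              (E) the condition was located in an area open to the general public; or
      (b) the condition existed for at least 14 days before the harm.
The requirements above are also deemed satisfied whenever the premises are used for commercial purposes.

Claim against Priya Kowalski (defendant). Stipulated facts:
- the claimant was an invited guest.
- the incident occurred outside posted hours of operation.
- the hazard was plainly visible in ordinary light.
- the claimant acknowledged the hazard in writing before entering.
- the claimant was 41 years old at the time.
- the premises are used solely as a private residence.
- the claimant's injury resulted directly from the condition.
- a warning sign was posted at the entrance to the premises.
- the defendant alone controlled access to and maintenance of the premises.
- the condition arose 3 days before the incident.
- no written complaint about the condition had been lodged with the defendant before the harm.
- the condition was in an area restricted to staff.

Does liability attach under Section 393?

(1) not (during posted hours) — satisfied.
(i) exclusive control — satisfied.
(A) consent to enter — holds.
(B) no assumed risk — fails.
(ii) = T OR F = true.
(A) not (proximate cause) — fails.
(B) no signage posted — not met.
(C) entrant a minor — not satisfied.
(D) complaint lodged — not met.
(E) public area — not met.
So (iii) is not satisfied (F OR F OR F OR F OR F).
(a) = T AND T AND F = false.
(b) condition ≥14 days old — fails.
(2): F OR F → false.
So Overall is not satisfied (T AND F).
Exception (commercial use) — not satisfied.
Result: main false OR exception false → false.

No — not liable.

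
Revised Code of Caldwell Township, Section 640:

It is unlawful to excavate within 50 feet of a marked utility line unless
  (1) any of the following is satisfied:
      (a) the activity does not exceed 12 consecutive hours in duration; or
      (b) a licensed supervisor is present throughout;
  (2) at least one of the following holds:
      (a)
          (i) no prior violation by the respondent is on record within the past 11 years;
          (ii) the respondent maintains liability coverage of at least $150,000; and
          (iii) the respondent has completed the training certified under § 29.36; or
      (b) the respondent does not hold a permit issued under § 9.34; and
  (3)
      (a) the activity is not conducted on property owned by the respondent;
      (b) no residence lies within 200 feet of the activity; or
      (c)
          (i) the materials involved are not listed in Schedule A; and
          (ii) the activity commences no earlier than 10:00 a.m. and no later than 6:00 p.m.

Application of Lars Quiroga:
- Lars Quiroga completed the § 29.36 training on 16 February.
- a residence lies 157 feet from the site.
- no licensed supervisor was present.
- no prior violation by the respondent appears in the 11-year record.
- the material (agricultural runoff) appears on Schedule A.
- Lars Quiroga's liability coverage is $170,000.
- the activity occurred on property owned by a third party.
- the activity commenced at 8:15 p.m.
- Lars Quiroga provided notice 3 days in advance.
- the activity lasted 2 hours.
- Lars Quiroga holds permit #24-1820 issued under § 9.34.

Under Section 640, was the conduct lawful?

(a) ≤ 12 hrs duration — satisfied.
(b) supervisor present — not satisfied.
(1) = T OR F = true.
(i) no prior violation — met.
(ii) coverage ≥ $150,000 — met.
(iii) training certified — satisfied.
(a) = T AND T AND T = true.
(b) not (holds permit) — not met.
(2) = T OR F = true.
(a) not (own property) — holds.
(b) no residence in 200 ft — fails.
(i) not (Schedule A material) — not met.
(ii) start within hours — not satisfied.
(c): F AND F → false.
(3) = T OR F OR F = true.
Overall = T AND T AND T = true.

Yes — lawful.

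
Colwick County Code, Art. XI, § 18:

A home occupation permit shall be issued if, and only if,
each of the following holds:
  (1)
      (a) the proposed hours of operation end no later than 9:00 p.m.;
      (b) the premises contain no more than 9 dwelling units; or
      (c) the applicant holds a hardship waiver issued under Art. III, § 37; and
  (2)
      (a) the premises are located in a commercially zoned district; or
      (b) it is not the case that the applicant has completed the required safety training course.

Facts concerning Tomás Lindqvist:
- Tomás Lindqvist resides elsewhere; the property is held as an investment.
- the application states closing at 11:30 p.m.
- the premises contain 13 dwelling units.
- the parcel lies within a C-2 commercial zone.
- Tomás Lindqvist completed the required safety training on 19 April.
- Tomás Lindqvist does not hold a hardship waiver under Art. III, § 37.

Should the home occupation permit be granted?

No — denied.

(a) closes by 9 p.m. — fails.
(b) ≤ 9 units — not satisfied.
(c) hardship waiver — fails.
(1): F OR F OR F → false.
(a) commercially zoned — satisfied.
(b) not (safety training) — not met.
(2) = T OR F = true.
So Overall is not satisfied (F AND T).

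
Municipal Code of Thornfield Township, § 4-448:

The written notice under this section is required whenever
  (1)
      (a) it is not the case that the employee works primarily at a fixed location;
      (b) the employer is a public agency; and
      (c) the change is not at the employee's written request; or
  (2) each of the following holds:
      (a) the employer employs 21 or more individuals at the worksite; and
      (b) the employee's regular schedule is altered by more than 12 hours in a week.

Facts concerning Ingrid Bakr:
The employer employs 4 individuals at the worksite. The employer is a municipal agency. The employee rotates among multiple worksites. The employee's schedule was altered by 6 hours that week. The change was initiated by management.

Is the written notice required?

Yes — required.

(a) not (fixed location) — met.
(b) public agency — holds.
(c) not employee-requested — met.
(1): T AND T AND T → true.
(a) ≥ 21 at site — not met.
(b) schedule shift > 12h — fails.
So (2) is not satisfied (F AND F).
Overall = T OR F = true.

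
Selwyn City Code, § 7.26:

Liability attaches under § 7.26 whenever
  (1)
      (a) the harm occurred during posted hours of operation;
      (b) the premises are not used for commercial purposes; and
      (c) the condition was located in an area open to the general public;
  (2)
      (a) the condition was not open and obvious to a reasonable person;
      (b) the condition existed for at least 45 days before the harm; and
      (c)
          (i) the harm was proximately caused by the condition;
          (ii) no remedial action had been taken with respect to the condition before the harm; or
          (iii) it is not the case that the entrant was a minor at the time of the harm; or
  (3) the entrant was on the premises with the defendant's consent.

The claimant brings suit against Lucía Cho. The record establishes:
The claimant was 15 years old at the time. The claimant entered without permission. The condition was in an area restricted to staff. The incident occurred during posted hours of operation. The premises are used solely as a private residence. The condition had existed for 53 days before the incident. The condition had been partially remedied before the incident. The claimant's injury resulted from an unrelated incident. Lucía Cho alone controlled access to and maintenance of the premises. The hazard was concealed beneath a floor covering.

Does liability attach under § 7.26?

(a) during posted hours — met.
(b) not (commercial use) — met.
(c) public area — not satisfied.
(1): T AND T AND F → false.
(a) not open/obvious — satisfied.
(b) condition ≥45 days old — satisfied.
(i) proximate cause — not met.
(ii) no remedial action — not satisfied.
(iii) not (entrant a minor) — fails.
So (c) is not satisfied (F OR F OR F).
(2): T AND T AND F → false.
(3) consent to enter — not met.
Overall = F OR F OR F = false.

No — not liable.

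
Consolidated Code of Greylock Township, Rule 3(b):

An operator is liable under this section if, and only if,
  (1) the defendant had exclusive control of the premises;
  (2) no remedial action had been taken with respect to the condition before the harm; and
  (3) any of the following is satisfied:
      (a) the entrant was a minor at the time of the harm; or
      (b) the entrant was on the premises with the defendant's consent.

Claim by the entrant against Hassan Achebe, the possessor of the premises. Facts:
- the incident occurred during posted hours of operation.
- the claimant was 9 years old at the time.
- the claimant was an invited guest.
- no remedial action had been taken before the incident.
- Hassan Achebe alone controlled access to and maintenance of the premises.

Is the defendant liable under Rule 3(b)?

(1) exclusive control — holds.
(2) no remedial action — met.
(a) entrant a minor — met.
(b) consent to enter — met.
(3) = T OR T = true.
Overall: T AND T AND T → true.

Yes — liable.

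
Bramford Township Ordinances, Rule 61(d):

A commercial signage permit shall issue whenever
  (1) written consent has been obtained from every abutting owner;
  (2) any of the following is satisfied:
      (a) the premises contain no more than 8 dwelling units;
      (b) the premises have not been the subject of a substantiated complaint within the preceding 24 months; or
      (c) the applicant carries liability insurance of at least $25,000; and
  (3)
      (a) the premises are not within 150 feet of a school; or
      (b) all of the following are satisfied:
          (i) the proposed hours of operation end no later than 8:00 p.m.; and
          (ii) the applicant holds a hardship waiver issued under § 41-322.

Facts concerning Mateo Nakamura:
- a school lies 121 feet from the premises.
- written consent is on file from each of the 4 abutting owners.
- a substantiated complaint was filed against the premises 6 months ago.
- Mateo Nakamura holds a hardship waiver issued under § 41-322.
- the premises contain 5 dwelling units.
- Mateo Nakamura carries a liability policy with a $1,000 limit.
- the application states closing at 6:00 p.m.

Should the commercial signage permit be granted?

Yes — granted.

(1) all abutters consent — holds.
(a) ≤ 8 units — met.
(b) no complaint in 24 mo. — not satisfied.
(c) insurance ≥ $25,000 — fails.
(2): T OR F OR F → true.
(a) ≥150 ft from school — not satisfied.
(i) closes by 8 p.m. — met.
(ii) hardship waiver — holds.
(b): T AND T → true.
So (3) is satisfied (F OR T).
So Overall is satisfied (T AND T AND T).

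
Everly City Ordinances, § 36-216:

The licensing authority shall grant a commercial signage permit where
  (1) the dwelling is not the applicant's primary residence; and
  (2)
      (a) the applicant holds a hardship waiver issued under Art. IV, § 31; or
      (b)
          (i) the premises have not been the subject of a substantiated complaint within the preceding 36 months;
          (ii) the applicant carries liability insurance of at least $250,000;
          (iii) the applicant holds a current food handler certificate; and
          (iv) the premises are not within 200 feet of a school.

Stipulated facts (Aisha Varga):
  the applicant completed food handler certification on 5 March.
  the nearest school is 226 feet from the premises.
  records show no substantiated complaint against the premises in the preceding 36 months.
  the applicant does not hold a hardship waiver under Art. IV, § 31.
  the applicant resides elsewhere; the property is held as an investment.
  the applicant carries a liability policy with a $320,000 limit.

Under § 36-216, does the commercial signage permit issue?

(1) not (primary residence) — satisfied.
(a) hardship waiver — not satisfied.
(i) no complaint in 36 mo. — holds.
(ii) insurance ≥ $250,000 — satisfied.
(iii) food handler cert. — holds.
(iv) ≥200 ft from school — holds.
So (b) is satisfied (T AND T AND T AND T).
(2): F OR T → true.
Overall: T AND T → true.

Yes — granted.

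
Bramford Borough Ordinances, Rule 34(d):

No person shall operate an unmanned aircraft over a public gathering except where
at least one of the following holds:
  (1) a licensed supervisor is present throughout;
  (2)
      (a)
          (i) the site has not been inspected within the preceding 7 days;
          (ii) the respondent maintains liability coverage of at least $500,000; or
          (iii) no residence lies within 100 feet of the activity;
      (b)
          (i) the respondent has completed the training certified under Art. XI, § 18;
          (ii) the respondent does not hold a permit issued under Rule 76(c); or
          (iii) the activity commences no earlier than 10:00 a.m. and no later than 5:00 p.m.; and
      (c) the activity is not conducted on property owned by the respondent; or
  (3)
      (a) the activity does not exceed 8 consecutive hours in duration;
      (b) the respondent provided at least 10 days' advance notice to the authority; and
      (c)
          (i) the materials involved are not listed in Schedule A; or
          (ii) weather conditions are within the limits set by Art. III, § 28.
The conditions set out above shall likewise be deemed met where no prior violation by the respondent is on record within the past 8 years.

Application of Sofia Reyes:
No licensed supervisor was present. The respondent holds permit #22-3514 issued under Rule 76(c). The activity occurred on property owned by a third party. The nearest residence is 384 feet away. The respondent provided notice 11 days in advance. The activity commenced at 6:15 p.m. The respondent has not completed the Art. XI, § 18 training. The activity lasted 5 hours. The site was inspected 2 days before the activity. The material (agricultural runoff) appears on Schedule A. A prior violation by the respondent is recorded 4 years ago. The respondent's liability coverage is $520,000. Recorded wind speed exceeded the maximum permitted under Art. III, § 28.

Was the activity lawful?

(1) supervisor present — not met.
(i) not (site inspected) — not met.
(ii) coverage ≥ $500,000 — satisfied.
(iii) no residence in 100 ft — satisfied.
So (a) is satisfied (F OR T OR T).
(i) training certified — not satisfied.
(ii) not (holds permit) — fails.
(iii) start within hours — fails.
So (b) is not satisfied (F OR F OR F).
(c) not (own property) — satisfied.
(2): T AND F AND T → false.
(a) ≤ 8 hrs duration — met.
(b) ≥10 days' notice — satisfied.
(i) not (Schedule A material) — not met.
(ii) weather ok — fails.
(c): F OR F → false.
(3): T AND T AND F → false.
Overall: F OR F OR F → false.
Exception (no prior violation) — not satisfied.
Result: main false OR exception false → false.

No — unlawful.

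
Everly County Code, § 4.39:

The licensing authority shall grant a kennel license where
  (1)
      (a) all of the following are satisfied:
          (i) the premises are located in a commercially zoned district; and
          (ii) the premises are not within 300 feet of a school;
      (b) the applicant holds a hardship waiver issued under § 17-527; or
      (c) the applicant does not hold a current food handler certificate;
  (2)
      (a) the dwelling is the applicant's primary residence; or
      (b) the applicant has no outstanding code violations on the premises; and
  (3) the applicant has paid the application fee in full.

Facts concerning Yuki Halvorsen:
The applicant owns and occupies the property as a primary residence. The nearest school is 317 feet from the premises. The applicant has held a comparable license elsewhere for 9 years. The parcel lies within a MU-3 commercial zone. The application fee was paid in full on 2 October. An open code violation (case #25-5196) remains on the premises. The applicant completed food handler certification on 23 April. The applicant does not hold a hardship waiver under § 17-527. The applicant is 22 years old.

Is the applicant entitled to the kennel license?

(i) commercially zoned — holds.
(ii) ≥300 ft from school — satisfied.
(a): T AND T → true.
(b) hardship waiver — fails.
(c) not (food handler cert.) — not satisfied.
(1): T OR F OR F → true.
(a) primary residence — holds.
(b) no code violations — fails.
(2): T OR F → true.
(3) fee paid — holds.
Overall: T AND T AND T → true.

Yes — granted.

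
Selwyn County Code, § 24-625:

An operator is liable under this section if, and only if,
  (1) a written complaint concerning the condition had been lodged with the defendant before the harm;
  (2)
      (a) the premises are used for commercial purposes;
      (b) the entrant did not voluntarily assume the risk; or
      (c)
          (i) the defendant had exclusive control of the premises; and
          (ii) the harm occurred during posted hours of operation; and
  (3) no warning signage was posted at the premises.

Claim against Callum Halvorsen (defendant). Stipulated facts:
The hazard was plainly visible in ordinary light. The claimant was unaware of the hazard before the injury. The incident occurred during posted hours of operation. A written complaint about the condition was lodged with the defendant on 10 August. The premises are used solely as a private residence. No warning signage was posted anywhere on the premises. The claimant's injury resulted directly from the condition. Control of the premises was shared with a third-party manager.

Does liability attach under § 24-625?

(1) complaint lodged — satisfied.
(a) commercial use — not satisfied.
(b) no assumed risk — satisfied.
(i) exclusive control — not satisfied.
(ii) during posted hours — met.
So (c) is not satisfied (F AND T).
(2): F OR T OR F → true.
(3) no signage posted — holds.
Overall: T AND T AND T → true.

Yes — liable.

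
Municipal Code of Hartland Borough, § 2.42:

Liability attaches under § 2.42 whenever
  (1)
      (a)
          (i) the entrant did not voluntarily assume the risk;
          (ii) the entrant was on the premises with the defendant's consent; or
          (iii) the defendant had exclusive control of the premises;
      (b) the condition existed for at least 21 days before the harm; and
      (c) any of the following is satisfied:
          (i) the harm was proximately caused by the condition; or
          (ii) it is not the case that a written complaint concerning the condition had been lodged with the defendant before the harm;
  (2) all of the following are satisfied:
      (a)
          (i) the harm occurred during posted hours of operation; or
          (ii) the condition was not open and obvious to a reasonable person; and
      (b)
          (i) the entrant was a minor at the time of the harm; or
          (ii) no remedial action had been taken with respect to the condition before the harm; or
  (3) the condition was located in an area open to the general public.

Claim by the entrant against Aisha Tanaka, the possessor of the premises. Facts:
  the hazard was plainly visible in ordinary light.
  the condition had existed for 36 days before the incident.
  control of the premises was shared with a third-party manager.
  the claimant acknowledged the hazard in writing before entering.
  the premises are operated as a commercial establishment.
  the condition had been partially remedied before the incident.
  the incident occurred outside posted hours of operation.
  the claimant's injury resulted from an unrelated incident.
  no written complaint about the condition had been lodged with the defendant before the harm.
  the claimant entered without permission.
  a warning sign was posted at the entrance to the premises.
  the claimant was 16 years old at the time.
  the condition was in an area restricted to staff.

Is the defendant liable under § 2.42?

(i) no assumed risk — not met.
(ii) consent to enter — fails.
(iii) exclusive control — not satisfied.
So (a) is not satisfied (F OR F OR F).
(b) condition ≥21 days old — satisfied.
(i) proximate cause — not satisfied.
(ii) not (complaint lodged) — satisfied.
(c): F OR T → true.
(1): F AND T AND T → false.
(i) during posted hours — not satisfied.
(ii) not open/obvious — not met.
(a): F OR F → false.
(i) entrant a minor — met.
(ii) no remedial action — fails.
So (b) is satisfied (T OR F).
So (2) is not satisfied (F AND T).
(3) public area — not satisfied.
Overall: F OR F OR F → false.

No — not liable.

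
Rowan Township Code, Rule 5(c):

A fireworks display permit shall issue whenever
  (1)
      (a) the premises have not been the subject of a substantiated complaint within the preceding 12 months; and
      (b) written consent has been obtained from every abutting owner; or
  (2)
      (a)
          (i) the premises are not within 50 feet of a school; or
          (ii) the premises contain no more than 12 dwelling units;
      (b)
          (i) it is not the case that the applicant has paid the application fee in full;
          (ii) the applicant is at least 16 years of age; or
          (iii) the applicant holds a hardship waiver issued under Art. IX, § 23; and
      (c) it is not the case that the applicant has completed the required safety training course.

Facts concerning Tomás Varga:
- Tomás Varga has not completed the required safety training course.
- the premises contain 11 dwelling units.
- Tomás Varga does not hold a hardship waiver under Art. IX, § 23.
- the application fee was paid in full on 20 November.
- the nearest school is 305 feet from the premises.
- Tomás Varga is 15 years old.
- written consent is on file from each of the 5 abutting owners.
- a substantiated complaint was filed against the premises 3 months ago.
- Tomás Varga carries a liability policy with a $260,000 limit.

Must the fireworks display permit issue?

(a) no complaint in 12 mo. — fails.
(b) all abutters consent — met.
So (1) is not satisfied (F AND T).
(i) ≥50 ft from school — satisfied.
(ii) ≤ 12 units — satisfied.
(a) = T OR T = true.
(i) not (fee paid) — not satisfied.
(ii) age ≥ 16 — fails.
(iii) hardship waiver — not satisfied.
So (b) is not satisfied (F OR F OR F).
(c) not (safety training) — met.
(2) = T AND F AND T = false.
Overall = F OR F = false.

No — denied.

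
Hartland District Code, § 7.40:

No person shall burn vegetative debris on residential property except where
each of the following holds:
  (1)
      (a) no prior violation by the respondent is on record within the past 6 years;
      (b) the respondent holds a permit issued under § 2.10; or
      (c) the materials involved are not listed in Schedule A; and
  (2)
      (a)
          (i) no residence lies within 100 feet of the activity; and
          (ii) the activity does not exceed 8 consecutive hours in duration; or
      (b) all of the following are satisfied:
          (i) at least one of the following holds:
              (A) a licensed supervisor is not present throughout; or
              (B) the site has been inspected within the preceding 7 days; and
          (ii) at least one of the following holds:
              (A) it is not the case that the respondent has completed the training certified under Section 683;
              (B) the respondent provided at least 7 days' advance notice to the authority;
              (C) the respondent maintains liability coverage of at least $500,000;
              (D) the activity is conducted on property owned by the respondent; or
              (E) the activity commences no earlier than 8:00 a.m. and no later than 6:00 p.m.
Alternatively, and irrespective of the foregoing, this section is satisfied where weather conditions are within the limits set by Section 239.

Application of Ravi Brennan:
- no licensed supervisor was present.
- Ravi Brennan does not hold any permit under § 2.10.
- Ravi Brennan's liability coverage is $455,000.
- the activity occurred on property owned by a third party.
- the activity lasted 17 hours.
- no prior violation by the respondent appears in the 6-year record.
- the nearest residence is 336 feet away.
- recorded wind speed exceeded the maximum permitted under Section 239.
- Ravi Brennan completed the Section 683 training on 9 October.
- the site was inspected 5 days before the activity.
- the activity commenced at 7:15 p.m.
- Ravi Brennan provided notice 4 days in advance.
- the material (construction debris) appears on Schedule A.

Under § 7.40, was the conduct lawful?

(a) no prior violation — met.
(b) holds permit — fails.
(c) not (Schedule A material) — not met.
(1) = T OR F OR F = true.
(i) no residence in 100 ft — holds.
(ii) ≤ 8 hrs duration — fails.
(a) = T AND F = false.
(A) not (supervisor present) — met.
(B) site inspected — met.
So (i) is satisfied (T OR T).
(A) not (training certified) — not met.
(B) ≥7 days' notice — not met.
(C) coverage ≥ $500,000 — not satisfied.
(D) own property — fails.
(E) start within hours — fails.
(ii) = F OR F OR F OR F OR F = false.
(b) = T AND F = false.
(2): F OR F → false.
So Overall is not satisfied (T AND F).
Exception (weather ok) — not satisfied.
Result: main false OR exception false → false.

No — unlawful.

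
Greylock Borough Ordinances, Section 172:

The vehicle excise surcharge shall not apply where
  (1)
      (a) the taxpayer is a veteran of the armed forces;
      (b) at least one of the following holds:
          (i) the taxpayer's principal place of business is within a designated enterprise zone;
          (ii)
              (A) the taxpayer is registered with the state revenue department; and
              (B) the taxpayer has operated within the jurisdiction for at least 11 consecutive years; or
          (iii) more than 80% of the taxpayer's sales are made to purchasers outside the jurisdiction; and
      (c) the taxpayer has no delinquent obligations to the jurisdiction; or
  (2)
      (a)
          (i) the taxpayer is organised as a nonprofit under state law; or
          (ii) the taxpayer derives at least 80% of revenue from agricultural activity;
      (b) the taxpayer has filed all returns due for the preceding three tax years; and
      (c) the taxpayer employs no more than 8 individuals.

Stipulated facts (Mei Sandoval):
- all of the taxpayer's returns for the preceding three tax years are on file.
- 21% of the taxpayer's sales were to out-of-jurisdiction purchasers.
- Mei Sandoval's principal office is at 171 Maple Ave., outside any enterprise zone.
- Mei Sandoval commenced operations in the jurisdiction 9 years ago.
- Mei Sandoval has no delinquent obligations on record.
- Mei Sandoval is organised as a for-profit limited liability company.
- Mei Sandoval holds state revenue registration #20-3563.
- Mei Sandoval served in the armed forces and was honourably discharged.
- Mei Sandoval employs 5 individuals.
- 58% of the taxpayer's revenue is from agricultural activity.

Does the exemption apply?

No — not exempt.

(a) veteran — met.
(i) in enterprise zone — fails.
(A) state-registered — holds.
(B) ≥ 11 yrs in jurisdiction — not met.
(ii) = T AND F = false.
(iii) >80% out-of-jur. sales — fails.
So (b) is not satisfied (F OR F OR F).
(c) no delinquency — holds.
(1): T AND F AND T → false.
(i) nonprofit — not met.
(ii) ≥80% agricultural — not met.
(a): F OR F → false.
(b) returns current — satisfied.
(c) ≤ 8 employees — holds.
So (2) is not satisfied (F AND T AND T).
So Overall is not satisfied (F OR F).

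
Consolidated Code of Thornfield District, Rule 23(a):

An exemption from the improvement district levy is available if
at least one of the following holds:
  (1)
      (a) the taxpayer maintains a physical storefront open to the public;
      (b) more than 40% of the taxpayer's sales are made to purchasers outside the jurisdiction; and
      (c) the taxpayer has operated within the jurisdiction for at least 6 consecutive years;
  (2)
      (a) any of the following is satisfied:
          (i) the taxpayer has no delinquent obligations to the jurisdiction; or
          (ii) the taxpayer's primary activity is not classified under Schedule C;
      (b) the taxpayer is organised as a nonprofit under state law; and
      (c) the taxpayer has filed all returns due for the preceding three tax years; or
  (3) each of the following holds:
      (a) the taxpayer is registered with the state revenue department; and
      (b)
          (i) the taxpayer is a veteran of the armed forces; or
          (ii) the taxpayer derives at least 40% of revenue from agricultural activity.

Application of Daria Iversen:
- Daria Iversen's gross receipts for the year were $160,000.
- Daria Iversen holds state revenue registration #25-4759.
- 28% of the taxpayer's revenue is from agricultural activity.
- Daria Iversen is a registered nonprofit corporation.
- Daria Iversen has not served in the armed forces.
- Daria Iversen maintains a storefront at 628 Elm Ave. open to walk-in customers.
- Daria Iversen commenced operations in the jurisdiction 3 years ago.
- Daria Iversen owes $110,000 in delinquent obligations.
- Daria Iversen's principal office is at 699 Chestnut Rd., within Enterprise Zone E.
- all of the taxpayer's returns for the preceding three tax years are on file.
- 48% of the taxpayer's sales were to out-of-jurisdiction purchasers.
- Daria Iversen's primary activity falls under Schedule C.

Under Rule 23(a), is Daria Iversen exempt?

No — not exempt.

(a) has storefront — satisfied.
(b) >40% out-of-jur. sales — met.
(c) ≥ 6 yrs in jurisdiction — fails.
(1) = T AND T AND F = false.
(i) no delinquency — fails.
(ii) not (Schedule C activity) — not met.
So (a) is not satisfied (F OR F).
(b) nonprofit — met.
(c) returns current — met.
(2): F AND T AND T → false.
(a) state-registered — met.
(i) veteran — not met.
(ii) ≥40% agricultural — not satisfied.
(b) = F OR F = false.
(3) = T AND F = false.
So Overall is not satisfied (F OR F OR F).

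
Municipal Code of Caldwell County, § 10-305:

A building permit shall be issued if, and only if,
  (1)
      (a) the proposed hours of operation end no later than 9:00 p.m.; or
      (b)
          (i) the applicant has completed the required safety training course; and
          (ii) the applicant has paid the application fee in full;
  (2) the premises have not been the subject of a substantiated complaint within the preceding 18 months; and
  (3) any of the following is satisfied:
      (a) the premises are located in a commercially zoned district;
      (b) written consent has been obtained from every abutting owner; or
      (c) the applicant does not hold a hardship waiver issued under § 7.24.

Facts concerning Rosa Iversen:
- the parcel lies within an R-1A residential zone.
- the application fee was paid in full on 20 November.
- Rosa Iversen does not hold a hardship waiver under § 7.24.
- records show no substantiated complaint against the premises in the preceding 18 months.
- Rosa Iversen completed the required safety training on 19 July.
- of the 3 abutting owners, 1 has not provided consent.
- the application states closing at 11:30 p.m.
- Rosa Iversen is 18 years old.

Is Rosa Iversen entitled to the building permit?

(a) closes by 9 p.m. — fails.
(i) safety training — satisfied.
(ii) fee paid — satisfied.
(b) = T AND T = true.
(1): F OR T → true.
(2) no complaint in 18 mo. — satisfied.
(a) commercially zoned — fails.
(b) all abutters consent — not met.
(c) not (hardship waiver) — holds.
So (3) is satisfied (F OR F OR T).
Overall: T AND T AND T → true.

Yes — granted.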